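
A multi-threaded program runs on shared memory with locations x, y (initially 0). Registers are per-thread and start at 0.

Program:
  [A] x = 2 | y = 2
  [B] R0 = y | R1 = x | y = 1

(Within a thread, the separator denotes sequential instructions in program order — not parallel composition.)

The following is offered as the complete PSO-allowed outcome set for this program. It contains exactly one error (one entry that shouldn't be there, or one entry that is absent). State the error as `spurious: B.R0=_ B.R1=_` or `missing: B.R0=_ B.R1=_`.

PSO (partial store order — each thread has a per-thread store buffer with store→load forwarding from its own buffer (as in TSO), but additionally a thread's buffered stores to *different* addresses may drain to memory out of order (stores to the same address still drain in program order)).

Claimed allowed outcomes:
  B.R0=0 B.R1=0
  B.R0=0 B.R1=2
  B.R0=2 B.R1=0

outcome vector order: (B.R0,B.R1)
PSO (4): 0/0; 0/2; 2/0; 2/2
PSO∖claimed = {2/2}

missing: B.R0=2 B.R1=2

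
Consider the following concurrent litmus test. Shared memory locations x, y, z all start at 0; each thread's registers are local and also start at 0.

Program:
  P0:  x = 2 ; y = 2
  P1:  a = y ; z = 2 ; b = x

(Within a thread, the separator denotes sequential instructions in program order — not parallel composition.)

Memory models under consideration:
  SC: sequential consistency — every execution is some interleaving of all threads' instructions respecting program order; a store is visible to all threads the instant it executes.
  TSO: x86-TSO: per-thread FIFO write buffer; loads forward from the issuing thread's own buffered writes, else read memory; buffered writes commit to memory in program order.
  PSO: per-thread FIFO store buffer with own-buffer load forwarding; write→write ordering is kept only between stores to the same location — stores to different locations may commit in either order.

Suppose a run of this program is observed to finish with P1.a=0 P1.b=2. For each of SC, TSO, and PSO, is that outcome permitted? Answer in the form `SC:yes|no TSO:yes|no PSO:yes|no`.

outcome vector order: (P1.a,P1.b)
[SC] allowed = {(0,0), (0,2), (2,2)}
[TSO] allowed = {(0,0), (0,2), (2,2)}
[PSO] allowed = {(0,0), (0,2), (2,0), (2,2)}
target (0,2) ∈ {SC,TSO,PSO}

SC:yes TSO:yes PSO:yes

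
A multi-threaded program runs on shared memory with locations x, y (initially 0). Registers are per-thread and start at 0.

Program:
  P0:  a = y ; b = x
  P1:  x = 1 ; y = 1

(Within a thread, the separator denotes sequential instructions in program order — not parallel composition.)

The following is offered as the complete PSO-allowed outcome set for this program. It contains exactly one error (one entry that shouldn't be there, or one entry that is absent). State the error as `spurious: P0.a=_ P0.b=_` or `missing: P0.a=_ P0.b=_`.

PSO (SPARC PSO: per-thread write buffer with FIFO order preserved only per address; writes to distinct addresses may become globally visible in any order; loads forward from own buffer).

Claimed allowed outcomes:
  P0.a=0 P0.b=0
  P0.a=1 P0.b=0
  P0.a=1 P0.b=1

missing: P0.a=0 P0.b=1

outcome vector order: (P0.a,P0.b)
PSO (4): 0/0, 0/1, 1/0, 1/1
PSO∖claimed = {0/1}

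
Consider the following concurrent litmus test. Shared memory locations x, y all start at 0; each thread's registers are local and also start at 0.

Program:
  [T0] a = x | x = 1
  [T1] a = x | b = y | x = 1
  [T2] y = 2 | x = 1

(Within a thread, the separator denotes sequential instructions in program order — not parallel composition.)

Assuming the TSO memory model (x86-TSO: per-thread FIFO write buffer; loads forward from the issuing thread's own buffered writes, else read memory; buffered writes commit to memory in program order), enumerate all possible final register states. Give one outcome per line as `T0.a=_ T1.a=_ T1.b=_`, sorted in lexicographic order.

outcome vector order: (T0.a,T1.a,T1.b)
|TSO outcomes| = 7

T0.a=0 T1.a=0 T1.b=0
T0.a=0 T1.a=0 T1.b=2
T0.a=0 T1.a=1 T1.b=0
T0.a=0 T1.a=1 T1.b=2
T0.a=1 T1.a=0 T1.b=0
T0.a=1 T1.a=0 T1.b=2
T0.a=1 T1.a=1 T1.b=2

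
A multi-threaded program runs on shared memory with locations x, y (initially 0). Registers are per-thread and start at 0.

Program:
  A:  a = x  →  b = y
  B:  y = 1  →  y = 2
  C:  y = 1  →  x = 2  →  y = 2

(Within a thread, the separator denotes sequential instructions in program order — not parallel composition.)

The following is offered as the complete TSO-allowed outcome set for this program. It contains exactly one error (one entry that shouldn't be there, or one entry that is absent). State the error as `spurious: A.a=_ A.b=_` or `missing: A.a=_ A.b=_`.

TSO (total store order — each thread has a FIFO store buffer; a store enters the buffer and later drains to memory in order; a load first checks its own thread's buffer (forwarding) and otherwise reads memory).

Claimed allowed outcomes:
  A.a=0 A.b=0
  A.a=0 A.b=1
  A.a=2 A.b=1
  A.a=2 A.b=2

missing: A.a=0 A.b=2

outcome vector order: (A.a,A.b)
TSO: 5 outcomes — {<0 0> <0 1> <0 2> <2 1> <2 2>}
TSO∖claimed = {<0 2>}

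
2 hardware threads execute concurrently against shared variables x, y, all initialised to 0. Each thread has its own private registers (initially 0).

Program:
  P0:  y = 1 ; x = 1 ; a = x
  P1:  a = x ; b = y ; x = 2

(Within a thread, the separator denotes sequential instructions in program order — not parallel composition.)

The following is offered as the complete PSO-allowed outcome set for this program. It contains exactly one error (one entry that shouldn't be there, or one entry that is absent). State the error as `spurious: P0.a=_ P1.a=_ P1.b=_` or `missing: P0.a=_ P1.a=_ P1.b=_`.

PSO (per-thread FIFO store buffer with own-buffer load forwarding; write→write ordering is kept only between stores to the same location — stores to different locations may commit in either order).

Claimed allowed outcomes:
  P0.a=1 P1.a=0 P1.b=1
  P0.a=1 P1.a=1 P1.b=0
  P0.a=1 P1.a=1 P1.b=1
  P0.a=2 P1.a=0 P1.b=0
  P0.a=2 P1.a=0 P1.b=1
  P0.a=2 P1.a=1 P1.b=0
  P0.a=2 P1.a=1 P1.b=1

outcome vector order: (P0.a,P1.a,P1.b)
PSO (8): (1,0,0); (1,0,1); (1,1,0); (1,1,1); (2,0,0); (2,0,1); (2,1,0); (2,1,1)
PSO∖claimed = {(1,0,0)}

missing: P0.a=1 P1.a=0 P1.b=0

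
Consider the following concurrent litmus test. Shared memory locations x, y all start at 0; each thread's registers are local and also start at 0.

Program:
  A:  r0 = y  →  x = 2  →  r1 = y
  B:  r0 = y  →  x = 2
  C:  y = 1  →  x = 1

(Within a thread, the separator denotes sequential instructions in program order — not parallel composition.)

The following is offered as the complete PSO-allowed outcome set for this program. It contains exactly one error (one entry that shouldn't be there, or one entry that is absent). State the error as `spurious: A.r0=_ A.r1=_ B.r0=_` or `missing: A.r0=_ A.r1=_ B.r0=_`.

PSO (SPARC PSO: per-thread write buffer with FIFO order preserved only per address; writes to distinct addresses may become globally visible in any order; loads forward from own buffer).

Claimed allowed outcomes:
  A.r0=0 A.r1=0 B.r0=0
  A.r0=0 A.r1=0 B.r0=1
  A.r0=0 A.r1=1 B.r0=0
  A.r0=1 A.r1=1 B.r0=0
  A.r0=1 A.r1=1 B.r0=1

outcome vector order: (A.r0,A.r1,B.r0)
PSO: 6 outcomes — {(0,0,0); (0,0,1); (0,1,0); (0,1,1); (1,1,0); (1,1,1)}
PSO∖claimed = {(0,1,1)}

missing: A.r0=0 A.r1=1 B.r0=1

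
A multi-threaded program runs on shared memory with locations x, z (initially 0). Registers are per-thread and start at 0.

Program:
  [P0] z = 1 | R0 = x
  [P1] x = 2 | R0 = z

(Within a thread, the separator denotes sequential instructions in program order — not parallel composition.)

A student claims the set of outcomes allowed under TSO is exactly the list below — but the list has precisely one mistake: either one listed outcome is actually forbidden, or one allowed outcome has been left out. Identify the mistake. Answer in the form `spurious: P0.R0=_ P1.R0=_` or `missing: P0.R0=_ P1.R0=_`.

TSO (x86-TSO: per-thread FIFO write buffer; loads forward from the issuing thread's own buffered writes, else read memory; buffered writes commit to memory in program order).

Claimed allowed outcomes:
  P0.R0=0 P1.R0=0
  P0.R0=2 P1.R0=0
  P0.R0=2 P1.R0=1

missing: P0.R0=0 P1.R0=1

outcome vector order: (P0.R0,P1.R0)
TSO (4): 00, 01, 20, 21
TSO∖claimed = {01}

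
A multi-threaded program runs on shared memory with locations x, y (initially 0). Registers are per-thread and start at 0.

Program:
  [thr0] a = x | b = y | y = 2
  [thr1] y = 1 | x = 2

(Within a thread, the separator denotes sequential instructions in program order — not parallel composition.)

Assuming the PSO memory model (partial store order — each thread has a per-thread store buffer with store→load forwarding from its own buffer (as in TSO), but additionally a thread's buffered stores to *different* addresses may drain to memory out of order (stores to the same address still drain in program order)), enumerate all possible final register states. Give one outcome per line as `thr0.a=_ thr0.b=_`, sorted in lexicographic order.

thr0.a=0 thr0.b=0
thr0.a=0 thr0.b=1
thr0.a=2 thr0.b=0
thr0.a=2 thr0.b=1

outcome vector order: (thr0.a,thr0.b)
|PSO outcomes| = 4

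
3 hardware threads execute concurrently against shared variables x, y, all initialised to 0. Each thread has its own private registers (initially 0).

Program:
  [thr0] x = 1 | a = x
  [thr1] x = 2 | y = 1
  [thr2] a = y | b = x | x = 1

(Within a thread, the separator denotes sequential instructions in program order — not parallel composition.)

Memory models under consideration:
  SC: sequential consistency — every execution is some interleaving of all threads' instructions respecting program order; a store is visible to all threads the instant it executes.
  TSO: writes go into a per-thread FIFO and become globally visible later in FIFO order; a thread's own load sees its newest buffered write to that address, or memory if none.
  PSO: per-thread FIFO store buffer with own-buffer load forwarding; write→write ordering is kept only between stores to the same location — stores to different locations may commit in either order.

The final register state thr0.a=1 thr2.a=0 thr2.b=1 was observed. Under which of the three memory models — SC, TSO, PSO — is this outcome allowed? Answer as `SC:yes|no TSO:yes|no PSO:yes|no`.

SC:yes TSO:yes PSO:yes

outcome vector order: (thr0.a,thr2.a,thr2.b)
SC: 9 outcomes — {(1,0,0) (1,0,1) (1,0,2) (1,1,1) (1,1,2) (2,0,0) (2,0,1) (2,0,2) (2,1,2)}
TSO: 9 outcomes — {(1,0,0) (1,0,1) (1,0,2) (1,1,1) (1,1,2) (2,0,0) (2,0,1) (2,0,2) (2,1,2)}
PSO: 12 outcomes — {(1,0,0) (1,0,1) (1,0,2) (1,1,0) (1,1,1) (1,1,2) (2,0,0) (2,0,1) (2,0,2) (2,1,0) (2,1,1) (2,1,2)}
target (1,0,1) ∈ {SC,TSO,PSO}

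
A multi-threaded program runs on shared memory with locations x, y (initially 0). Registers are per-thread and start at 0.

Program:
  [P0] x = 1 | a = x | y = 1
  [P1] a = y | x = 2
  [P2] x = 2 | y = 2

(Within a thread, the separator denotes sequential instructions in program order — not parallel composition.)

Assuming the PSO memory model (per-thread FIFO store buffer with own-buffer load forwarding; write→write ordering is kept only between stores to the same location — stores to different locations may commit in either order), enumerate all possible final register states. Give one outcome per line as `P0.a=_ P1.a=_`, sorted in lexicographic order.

P0.a=1 P1.a=0
P0.a=1 P1.a=1
P0.a=1 P1.a=2
P0.a=2 P1.a=0
P0.a=2 P1.a=1
P0.a=2 P1.a=2

outcome vector order: (P0.a,P1.a)
|PSO outcomes| = 6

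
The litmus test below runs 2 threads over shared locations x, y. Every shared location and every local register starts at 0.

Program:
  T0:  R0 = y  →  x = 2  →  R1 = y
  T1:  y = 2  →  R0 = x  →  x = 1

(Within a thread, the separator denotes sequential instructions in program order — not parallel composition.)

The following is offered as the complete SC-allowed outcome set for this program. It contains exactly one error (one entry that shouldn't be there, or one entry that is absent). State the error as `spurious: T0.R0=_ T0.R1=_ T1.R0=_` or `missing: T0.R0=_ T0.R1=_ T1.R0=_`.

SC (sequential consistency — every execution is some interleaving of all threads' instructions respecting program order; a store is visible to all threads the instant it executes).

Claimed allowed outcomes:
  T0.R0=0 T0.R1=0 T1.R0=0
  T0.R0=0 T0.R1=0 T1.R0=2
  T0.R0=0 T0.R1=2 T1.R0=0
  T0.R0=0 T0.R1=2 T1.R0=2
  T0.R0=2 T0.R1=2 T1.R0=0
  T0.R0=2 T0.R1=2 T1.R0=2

outcome vector order: (T0.R0,T0.R1,T1.R0)
SC: 5 outcomes — {0/0/2 0/2/0 0/2/2 2/2/0 2/2/2}
claimed∖SC = {0/0/0}

spurious: T0.R0=0 T0.R1=0 T1.R0=0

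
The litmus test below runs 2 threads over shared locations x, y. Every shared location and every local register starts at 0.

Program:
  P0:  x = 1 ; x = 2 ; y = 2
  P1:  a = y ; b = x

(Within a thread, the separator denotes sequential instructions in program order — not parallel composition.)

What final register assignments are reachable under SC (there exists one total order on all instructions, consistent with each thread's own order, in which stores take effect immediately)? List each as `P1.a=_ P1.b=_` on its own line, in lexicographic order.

P1.a=0 P1.b=0
P1.a=0 P1.b=1
P1.a=0 P1.b=2
P1.a=2 P1.b=2

outcome vector order: (P1.a,P1.b)
|SC outcomes| = 4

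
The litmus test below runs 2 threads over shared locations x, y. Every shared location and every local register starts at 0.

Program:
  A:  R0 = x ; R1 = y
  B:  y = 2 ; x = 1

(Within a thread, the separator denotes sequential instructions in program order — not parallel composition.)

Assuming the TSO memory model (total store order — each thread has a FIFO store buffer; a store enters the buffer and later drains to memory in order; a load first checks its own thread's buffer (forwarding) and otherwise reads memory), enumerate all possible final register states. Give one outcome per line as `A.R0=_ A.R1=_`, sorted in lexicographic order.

outcome vector order: (A.R0,A.R1)
|TSO outcomes| = 3

A.R0=0 A.R1=0
A.R0=0 A.R1=2
A.R0=1 A.R1=2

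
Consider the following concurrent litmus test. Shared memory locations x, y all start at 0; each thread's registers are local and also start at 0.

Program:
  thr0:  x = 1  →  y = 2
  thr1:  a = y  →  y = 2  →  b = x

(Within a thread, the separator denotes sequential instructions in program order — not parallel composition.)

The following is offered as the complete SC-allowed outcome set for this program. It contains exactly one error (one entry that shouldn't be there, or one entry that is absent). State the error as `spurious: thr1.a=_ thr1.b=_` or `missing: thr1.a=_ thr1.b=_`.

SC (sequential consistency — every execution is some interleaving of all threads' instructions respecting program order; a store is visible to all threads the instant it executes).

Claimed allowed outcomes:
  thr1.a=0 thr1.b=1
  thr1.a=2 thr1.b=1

outcome vector order: (thr1.a,thr1.b)
SC: 3 outcomes — {(0,0); (0,1); (2,1)}
SC∖claimed = {(0,0)}

missing: thr1.a=0 thr1.b=0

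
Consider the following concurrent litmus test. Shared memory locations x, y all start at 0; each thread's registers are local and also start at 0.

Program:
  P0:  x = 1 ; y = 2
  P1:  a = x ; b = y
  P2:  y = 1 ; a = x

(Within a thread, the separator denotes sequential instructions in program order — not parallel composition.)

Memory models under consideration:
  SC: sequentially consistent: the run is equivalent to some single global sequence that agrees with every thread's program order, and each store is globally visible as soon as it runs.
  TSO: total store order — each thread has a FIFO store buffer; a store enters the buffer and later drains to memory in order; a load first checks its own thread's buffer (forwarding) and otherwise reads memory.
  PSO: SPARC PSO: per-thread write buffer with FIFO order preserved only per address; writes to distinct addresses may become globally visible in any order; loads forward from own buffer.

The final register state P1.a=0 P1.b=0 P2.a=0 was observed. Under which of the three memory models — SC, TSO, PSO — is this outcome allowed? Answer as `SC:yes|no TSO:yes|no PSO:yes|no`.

outcome vector order: (P1.a,P1.b,P2.a)
SC: 11 outcomes — {<0 0 0>, <0 0 1>, <0 1 0>, <0 1 1>, <0 2 0>, <0 2 1>, <1 0 1>, <1 1 0>, <1 1 1>, <1 2 0>, <1 2 1>}
TSO: 12 outcomes — {<0 0 0>, <0 0 1>, <0 1 0>, <0 1 1>, <0 2 0>, <0 2 1>, <1 0 0>, <1 0 1>, <1 1 0>, <1 1 1>, <1 2 0>, <1 2 1>}
PSO: 12 outcomes — {<0 0 0>, <0 0 1>, <0 1 0>, <0 1 1>, <0 2 0>, <0 2 1>, <1 0 0>, <1 0 1>, <1 1 0>, <1 1 1>, <1 2 0>, <1 2 1>}
target <0 0 0> ∈ {SC,TSO,PSO}

SC:yes TSO:yes PSO:yes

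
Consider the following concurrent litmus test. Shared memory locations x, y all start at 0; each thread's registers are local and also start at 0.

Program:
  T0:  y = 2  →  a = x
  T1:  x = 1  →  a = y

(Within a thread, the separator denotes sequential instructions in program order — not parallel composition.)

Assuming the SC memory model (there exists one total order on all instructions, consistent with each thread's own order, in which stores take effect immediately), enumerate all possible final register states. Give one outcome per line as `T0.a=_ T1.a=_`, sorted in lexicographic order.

T0.a=0 T1.a=2
T0.a=1 T1.a=0
T0.a=1 T1.a=2

outcome vector order: (T0.a,T1.a)
|SC outcomes| = 3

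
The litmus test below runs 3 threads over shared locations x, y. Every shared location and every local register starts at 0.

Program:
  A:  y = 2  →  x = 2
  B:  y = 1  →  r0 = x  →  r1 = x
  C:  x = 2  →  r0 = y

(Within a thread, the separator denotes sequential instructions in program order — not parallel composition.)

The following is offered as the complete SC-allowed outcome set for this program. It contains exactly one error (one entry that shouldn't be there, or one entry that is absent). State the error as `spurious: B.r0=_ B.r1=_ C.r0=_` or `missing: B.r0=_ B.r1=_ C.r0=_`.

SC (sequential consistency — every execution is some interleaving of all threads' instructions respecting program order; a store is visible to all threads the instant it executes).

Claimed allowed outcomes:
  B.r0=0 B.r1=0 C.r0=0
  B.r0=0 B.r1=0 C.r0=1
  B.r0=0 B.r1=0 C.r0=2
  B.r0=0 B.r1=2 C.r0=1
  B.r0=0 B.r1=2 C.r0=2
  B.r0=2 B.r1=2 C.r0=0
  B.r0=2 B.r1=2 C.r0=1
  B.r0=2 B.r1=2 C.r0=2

spurious: B.r0=0 B.r1=0 C.r0=0

outcome vector order: (B.r0,B.r1,C.r0)
under SC → 001 002 021 022 220 221 222
claimed∖SC = {000}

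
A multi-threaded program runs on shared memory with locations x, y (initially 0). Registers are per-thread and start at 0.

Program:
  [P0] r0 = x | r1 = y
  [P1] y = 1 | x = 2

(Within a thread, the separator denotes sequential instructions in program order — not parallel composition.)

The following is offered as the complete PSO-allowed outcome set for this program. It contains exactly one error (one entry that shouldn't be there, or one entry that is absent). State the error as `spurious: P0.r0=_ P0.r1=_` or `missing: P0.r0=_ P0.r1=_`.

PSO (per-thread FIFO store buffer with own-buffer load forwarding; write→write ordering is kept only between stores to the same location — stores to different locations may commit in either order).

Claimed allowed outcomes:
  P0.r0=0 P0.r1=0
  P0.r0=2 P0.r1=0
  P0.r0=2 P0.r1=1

missing: P0.r0=0 P0.r1=1

outcome vector order: (P0.r0,P0.r1)
under PSO → (0,0) (0,1) (2,0) (2,1)
PSO∖claimed = {(0,1)}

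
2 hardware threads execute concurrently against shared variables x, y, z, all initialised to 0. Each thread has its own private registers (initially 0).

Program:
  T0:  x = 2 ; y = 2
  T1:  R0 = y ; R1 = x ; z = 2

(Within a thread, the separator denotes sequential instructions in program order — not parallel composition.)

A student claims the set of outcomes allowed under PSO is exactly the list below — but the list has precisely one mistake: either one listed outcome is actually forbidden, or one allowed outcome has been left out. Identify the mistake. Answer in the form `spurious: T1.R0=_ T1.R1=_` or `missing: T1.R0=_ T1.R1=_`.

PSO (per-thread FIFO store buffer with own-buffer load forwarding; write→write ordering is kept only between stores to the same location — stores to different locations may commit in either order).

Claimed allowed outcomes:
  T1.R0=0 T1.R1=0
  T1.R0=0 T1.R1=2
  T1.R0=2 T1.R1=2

outcome vector order: (T1.R0,T1.R1)
[PSO] allowed = {<0 0>; <0 2>; <2 0>; <2 2>}
PSO∖claimed = {<2 0>}

missing: T1.R0=2 T1.R1=0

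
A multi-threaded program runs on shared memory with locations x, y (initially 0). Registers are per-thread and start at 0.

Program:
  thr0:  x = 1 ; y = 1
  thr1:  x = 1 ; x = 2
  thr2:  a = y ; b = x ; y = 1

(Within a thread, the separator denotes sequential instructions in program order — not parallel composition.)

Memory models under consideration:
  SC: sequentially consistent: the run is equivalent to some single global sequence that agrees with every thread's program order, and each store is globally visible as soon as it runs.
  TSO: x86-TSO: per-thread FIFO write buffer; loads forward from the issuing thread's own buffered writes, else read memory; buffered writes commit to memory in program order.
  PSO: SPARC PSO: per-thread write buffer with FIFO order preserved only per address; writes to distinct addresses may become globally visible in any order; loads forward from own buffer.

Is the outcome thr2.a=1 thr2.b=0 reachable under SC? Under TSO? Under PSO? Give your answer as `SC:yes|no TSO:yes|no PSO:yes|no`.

SC:no TSO:no PSO:yes

outcome vector order: (thr2.a,thr2.b)
SC (5): 00; 01; 02; 11; 12
TSO (5): 00; 01; 02; 11; 12
PSO (6): 00; 01; 02; 10; 11; 12
target 10 ∈ {PSO}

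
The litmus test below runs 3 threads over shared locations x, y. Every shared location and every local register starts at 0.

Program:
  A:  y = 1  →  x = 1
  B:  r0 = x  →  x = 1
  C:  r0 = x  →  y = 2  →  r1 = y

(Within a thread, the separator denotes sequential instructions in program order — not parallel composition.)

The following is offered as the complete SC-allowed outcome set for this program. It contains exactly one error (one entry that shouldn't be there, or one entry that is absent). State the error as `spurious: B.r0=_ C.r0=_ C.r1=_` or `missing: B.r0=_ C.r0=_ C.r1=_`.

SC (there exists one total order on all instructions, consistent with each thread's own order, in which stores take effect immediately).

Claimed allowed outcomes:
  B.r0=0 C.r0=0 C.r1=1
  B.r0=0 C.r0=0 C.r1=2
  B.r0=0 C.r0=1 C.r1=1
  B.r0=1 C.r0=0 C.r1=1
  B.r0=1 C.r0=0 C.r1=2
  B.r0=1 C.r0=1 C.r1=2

missing: B.r0=0 C.r0=1 C.r1=2

outcome vector order: (B.r0,C.r0,C.r1)
SC: 7 outcomes — {0/0/1, 0/0/2, 0/1/1, 0/1/2, 1/0/1, 1/0/2, 1/1/2}
SC∖claimed = {0/1/2}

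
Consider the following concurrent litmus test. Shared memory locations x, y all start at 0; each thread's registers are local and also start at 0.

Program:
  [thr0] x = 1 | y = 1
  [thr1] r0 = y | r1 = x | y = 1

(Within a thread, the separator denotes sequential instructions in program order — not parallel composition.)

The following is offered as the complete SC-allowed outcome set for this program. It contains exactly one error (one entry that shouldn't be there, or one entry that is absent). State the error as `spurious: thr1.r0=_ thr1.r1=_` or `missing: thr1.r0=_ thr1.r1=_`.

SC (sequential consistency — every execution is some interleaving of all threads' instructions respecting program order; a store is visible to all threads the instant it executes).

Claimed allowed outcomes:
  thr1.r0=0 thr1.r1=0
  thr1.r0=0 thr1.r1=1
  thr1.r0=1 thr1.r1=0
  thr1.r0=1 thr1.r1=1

outcome vector order: (thr1.r0,thr1.r1)
SC: 3 outcomes — {0/0; 0/1; 1/1}
claimed∖SC = {1/0}

spurious: thr1.r0=1 thr1.r1=0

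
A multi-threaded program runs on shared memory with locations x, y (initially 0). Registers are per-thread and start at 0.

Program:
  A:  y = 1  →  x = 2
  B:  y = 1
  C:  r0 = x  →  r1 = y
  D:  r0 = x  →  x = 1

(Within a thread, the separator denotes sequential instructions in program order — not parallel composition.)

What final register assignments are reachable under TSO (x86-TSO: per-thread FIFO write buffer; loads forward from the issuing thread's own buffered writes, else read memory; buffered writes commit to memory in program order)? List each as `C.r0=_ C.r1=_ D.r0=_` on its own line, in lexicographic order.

outcome vector order: (C.r0,C.r1,D.r0)
|TSO outcomes| = 9

C.r0=0 C.r1=0 D.r0=0
C.r0=0 C.r1=0 D.r0=2
C.r0=0 C.r1=1 D.r0=0
C.r0=0 C.r1=1 D.r0=2
C.r0=1 C.r1=0 D.r0=0
C.r0=1 C.r1=1 D.r0=0
C.r0=1 C.r1=1 D.r0=2
C.r0=2 C.r1=1 D.r0=0
C.r0=2 C.r1=1 D.r0=2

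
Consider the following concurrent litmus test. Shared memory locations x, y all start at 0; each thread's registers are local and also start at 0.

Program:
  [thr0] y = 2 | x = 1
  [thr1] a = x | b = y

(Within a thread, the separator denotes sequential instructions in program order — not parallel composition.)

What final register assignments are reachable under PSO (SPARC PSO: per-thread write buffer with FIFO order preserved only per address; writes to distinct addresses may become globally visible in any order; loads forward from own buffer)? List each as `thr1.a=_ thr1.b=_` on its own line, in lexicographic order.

outcome vector order: (thr1.a,thr1.b)
|PSO outcomes| = 4

thr1.a=0 thr1.b=0
thr1.a=0 thr1.b=2
thr1.a=1 thr1.b=0
thr1.a=1 thr1.b=2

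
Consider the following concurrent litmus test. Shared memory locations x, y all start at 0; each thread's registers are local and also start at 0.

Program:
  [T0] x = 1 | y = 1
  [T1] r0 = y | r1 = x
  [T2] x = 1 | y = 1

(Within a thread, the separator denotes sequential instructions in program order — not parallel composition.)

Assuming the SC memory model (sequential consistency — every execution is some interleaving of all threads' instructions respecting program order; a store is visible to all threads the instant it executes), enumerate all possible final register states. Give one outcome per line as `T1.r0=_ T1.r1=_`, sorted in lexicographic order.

outcome vector order: (T1.r0,T1.r1)
|SC outcomes| = 3

T1.r0=0 T1.r1=0
T1.r0=0 T1.r1=1
T1.r0=1 T1.r1=1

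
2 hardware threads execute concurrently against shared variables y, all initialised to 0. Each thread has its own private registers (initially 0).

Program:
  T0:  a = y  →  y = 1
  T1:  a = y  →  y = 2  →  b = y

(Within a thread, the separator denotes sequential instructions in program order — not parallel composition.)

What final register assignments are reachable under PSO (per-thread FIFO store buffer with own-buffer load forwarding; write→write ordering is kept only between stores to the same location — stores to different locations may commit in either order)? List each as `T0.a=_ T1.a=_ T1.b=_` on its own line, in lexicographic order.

outcome vector order: (T0.a,T1.a,T1.b)
|PSO outcomes| = 5

T0.a=0 T1.a=0 T1.b=1
T0.a=0 T1.a=0 T1.b=2
T0.a=0 T1.a=1 T1.b=2
T0.a=2 T1.a=0 T1.b=1
T0.a=2 T1.a=0 T1.b=2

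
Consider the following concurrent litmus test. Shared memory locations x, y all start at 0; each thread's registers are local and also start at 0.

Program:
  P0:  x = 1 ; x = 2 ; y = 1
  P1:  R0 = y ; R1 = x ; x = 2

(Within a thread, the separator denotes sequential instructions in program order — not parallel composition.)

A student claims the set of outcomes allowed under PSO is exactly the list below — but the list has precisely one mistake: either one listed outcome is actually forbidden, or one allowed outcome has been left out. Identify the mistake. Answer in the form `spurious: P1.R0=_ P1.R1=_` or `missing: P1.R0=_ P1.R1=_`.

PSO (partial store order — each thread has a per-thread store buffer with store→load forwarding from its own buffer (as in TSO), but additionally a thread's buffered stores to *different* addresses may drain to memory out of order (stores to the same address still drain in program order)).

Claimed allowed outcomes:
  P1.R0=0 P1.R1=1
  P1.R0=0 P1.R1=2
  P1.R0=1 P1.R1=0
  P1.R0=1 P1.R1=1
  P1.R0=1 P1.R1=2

missing: P1.R0=0 P1.R1=0

outcome vector order: (P1.R0,P1.R1)
PSO: 6 outcomes — {<0 0> <0 1> <0 2> <1 0> <1 1> <1 2>}
PSO∖claimed = {<0 0>}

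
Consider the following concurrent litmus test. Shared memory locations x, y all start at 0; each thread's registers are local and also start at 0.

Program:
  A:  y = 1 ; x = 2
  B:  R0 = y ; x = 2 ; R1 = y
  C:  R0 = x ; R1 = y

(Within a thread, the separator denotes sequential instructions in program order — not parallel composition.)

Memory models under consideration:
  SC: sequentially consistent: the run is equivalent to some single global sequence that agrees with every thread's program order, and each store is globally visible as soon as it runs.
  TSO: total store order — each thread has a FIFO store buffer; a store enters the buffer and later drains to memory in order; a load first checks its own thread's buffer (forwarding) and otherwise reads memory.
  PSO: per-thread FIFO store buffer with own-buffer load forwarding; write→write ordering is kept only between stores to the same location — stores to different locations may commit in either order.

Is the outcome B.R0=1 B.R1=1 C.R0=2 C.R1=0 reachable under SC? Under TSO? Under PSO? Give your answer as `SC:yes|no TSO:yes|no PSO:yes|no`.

outcome vector order: (B.R0,B.R1,C.R0,C.R1)
under SC → <0 0 0 0>; <0 0 0 1>; <0 0 2 0>; <0 0 2 1>; <0 1 0 0>; <0 1 0 1>; <0 1 2 0>; <0 1 2 1>; <1 1 0 0>; <1 1 0 1>; <1 1 2 1>
under TSO → <0 0 0 0>; <0 0 0 1>; <0 0 2 0>; <0 0 2 1>; <0 1 0 0>; <0 1 0 1>; <0 1 2 0>; <0 1 2 1>; <1 1 0 0>; <1 1 0 1>; <1 1 2 1>
under PSO → <0 0 0 0>; <0 0 0 1>; <0 0 2 0>; <0 0 2 1>; <0 1 0 0>; <0 1 0 1>; <0 1 2 0>; <0 1 2 1>; <1 1 0 0>; <1 1 0 1>; <1 1 2 0>; <1 1 2 1>
target <1 1 2 0> ∈ {PSO}

SC:no TSO:no PSO:yes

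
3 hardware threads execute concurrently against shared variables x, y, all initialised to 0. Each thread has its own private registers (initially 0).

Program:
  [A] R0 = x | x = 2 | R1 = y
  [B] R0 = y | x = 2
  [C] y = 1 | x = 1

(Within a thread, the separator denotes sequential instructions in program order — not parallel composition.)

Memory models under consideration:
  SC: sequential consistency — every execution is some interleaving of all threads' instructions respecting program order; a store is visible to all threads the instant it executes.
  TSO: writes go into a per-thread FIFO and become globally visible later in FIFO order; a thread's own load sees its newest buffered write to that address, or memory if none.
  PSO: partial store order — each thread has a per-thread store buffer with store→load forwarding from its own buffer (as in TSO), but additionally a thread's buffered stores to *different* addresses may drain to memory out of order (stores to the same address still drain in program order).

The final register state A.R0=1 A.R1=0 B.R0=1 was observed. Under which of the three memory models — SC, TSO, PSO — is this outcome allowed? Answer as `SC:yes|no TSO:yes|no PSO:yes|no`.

SC:no TSO:no PSO:yes

outcome vector order: (A.R0,A.R1,B.R0)
under SC → 000 001 010 011 110 111 200 210 211
under TSO → 000 001 010 011 110 111 200 210 211
under PSO → 000 001 010 011 100 101 110 111 200 210 211
target 101 ∈ {PSO}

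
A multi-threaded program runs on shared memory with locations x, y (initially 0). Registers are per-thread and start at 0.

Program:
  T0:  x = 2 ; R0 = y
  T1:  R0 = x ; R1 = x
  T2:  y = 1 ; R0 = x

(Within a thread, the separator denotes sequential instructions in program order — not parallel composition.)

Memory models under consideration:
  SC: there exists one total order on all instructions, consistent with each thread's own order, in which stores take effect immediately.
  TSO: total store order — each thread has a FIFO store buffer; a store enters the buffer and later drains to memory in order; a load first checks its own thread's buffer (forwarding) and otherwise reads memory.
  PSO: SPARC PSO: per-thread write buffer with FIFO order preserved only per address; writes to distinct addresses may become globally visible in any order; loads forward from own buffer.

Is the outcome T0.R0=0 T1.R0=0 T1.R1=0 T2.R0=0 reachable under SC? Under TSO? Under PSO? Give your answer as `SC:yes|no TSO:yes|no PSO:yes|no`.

outcome vector order: (T0.R0,T1.R0,T1.R1,T2.R0)
SC (9): (0,0,0,2); (0,0,2,2); (0,2,2,2); (1,0,0,0); (1,0,0,2); (1,0,2,0); (1,0,2,2); (1,2,2,0); (1,2,2,2)
TSO (12): (0,0,0,0); (0,0,0,2); (0,0,2,0); (0,0,2,2); (0,2,2,0); (0,2,2,2); (1,0,0,0); (1,0,0,2); (1,0,2,0); (1,0,2,2); (1,2,2,0); (1,2,2,2)
PSO (12): (0,0,0,0); (0,0,0,2); (0,0,2,0); (0,0,2,2); (0,2,2,0); (0,2,2,2); (1,0,0,0); (1,0,0,2); (1,0,2,0); (1,0,2,2); (1,2,2,0); (1,2,2,2)
target (0,0,0,0) ∈ {TSO,PSO}

SC:no TSO:yes PSO:yes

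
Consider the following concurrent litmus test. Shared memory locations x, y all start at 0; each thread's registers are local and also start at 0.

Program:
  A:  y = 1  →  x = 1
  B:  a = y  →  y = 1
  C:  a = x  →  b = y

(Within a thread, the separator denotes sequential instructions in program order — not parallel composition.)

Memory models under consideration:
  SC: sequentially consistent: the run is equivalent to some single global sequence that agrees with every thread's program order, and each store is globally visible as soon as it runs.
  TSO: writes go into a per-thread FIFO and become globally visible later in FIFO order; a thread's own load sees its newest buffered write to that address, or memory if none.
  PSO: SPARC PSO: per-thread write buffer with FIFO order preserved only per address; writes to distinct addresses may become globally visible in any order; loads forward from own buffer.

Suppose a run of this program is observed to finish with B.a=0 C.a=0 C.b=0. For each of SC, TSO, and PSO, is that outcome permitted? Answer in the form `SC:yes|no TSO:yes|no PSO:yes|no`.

outcome vector order: (B.a,C.a,C.b)
under SC → 0/0/0; 0/0/1; 0/1/1; 1/0/0; 1/0/1; 1/1/1
under TSO → 0/0/0; 0/0/1; 0/1/1; 1/0/0; 1/0/1; 1/1/1
under PSO → 0/0/0; 0/0/1; 0/1/0; 0/1/1; 1/0/0; 1/0/1; 1/1/0; 1/1/1
target 0/0/0 ∈ {SC,TSO,PSO}

SC:yes TSO:yes PSO:yes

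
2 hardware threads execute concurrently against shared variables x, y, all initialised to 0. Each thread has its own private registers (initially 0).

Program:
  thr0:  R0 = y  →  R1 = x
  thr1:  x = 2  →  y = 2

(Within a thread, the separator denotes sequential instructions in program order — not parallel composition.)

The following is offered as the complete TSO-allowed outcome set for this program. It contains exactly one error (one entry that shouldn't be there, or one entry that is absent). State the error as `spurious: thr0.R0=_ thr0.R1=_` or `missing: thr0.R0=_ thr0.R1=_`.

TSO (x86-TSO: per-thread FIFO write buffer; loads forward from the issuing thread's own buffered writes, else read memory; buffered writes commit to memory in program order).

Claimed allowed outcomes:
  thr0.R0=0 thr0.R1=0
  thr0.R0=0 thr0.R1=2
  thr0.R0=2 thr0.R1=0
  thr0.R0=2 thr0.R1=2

outcome vector order: (thr0.R0,thr0.R1)
[TSO] allowed = {(0,0); (0,2); (2,2)}
claimed∖TSO = {(2,0)}

spurious: thr0.R0=2 thr0.R1=0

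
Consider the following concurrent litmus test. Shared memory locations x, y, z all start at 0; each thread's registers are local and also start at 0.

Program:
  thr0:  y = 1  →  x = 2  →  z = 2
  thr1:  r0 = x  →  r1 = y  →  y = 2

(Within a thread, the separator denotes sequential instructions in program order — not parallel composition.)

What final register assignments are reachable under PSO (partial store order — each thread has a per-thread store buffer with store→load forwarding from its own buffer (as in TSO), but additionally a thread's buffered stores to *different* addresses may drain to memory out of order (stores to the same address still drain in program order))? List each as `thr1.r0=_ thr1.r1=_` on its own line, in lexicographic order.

outcome vector order: (thr1.r0,thr1.r1)
|PSO outcomes| = 4

thr1.r0=0 thr1.r1=0
thr1.r0=0 thr1.r1=1
thr1.r0=2 thr1.r1=0
thr1.r0=2 thr1.r1=1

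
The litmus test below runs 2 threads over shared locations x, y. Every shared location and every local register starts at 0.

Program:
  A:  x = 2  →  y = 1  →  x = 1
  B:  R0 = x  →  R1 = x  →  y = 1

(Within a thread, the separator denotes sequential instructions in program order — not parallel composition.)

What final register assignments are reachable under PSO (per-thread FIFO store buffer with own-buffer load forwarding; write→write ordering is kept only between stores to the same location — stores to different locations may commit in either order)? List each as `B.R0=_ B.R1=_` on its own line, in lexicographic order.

B.R0=0 B.R1=0
B.R0=0 B.R1=1
B.R0=0 B.R1=2
B.R0=1 B.R1=1
B.R0=2 B.R1=1
B.R0=2 B.R1=2

outcome vector order: (B.R0,B.R1)
|PSO outcomes| = 6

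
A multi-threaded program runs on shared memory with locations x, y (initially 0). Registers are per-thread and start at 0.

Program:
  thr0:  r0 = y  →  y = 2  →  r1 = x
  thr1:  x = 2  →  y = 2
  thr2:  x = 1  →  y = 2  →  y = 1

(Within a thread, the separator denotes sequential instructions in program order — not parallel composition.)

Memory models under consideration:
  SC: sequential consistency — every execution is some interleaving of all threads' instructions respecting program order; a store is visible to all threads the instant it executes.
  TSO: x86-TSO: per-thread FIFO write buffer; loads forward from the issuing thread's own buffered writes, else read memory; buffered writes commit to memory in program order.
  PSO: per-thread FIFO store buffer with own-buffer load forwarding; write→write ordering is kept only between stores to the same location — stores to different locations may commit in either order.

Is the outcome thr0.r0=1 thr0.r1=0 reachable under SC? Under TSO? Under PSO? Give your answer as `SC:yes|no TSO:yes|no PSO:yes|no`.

outcome vector order: (thr0.r0,thr0.r1)
[SC] allowed = {00; 01; 02; 11; 12; 21; 22}
[TSO] allowed = {00; 01; 02; 11; 12; 21; 22}
[PSO] allowed = {00; 01; 02; 10; 11; 12; 20; 21; 22}
target 10 ∈ {PSO}

SC:no TSO:no PSO:yes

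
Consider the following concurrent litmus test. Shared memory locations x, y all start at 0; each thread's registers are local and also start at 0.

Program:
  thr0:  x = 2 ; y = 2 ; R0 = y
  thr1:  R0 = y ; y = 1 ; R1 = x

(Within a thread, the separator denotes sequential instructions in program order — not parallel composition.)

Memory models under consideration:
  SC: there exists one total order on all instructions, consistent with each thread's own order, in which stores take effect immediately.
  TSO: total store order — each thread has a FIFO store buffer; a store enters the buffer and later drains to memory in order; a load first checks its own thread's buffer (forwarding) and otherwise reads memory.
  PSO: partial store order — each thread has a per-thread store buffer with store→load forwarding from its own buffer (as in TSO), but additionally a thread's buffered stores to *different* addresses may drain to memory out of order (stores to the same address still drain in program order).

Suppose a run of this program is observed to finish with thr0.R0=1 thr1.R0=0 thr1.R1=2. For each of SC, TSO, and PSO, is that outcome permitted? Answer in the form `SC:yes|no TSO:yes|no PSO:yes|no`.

SC:yes TSO:yes PSO:yes

outcome vector order: (thr0.R0,thr1.R0,thr1.R1)
[SC] allowed = {102 122 200 202 222}
[TSO] allowed = {100 102 122 200 202 222}
[PSO] allowed = {100 102 120 122 200 202 220 222}
target 102 ∈ {SC,TSO,PSO}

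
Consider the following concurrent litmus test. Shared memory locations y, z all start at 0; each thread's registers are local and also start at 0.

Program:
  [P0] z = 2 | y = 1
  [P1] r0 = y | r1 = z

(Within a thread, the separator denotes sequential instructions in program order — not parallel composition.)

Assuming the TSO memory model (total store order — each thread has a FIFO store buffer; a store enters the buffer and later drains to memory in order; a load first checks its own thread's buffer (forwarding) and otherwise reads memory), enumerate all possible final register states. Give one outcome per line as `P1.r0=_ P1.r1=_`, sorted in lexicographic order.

outcome vector order: (P1.r0,P1.r1)
|TSO outcomes| = 3

P1.r0=0 P1.r1=0
P1.r0=0 P1.r1=2
P1.r0=1 P1.r1=2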